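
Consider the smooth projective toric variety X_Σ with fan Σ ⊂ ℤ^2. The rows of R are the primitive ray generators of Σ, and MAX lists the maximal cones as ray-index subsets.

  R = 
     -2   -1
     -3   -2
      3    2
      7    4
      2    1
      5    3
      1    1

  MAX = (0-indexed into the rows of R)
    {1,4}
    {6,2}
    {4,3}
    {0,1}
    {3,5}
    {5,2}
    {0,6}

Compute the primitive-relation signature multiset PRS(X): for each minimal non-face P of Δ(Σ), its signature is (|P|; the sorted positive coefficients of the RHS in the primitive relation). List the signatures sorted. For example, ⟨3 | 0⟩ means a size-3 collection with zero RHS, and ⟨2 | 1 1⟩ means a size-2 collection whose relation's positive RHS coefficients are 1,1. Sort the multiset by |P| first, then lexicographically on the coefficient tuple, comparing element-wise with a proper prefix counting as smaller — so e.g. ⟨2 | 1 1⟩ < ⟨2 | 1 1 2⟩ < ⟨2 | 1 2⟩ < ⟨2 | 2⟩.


14 collections generate NE(X_Σ); each relation:

  P = {0,4}:  v_{0} + v_{4} = 0  →  sig = ⟨2 | 0⟩
  P = {1,2}:  v_{1} + v_{2} = 0  →  sig = ⟨2 | 0⟩
  P = {0,2}:  v_{0} + v_{2} = v_{6}  →  sig = ⟨2 | 1⟩
  P = {0,3}:  v_{0} + v_{3} = v_{5}  →  sig = ⟨2 | 1⟩
  P = {0,5}:  v_{0} + v_{5} = v_{2}  →  sig = ⟨2 | 1⟩
  P = {1,5}:  v_{1} + v_{5} = v_{4}  →  sig = ⟨2 | 1⟩
  P = {1,6}:  v_{1} + v_{6} = v_{0}  →  sig = ⟨2 | 1⟩
  P = {2,4}:  v_{2} + v_{4} = v_{5}  →  sig = ⟨2 | 1⟩
  P = {4,5}:  v_{4} + v_{5} = v_{3}  →  sig = ⟨2 | 1⟩
  P = {4,6}:  v_{4} + v_{6} = v_{2}  →  sig = ⟨2 | 1⟩
  P = {3,6}:  v_{3} + v_{6} = v_{2} + v_{5}  →  sig = ⟨2 | 1 1⟩
  P = {1,3}:  v_{1} + v_{3} = 2·v_{4}  →  sig = ⟨2 | 2⟩
  P = {2,3}:  v_{2} + v_{3} = 2·v_{5}  →  sig = ⟨2 | 2⟩
  P = {5,6}:  v_{5} + v_{6} = 2·v_{2}  →  sig = ⟨2 | 2⟩

so the primitive-relation signature multiset is
[⟨2 | 0⟩, ⟨2 | 0⟩, ⟨2 | 1⟩, ⟨2 | 1⟩, ⟨2 | 1⟩, ⟨2 | 1⟩, ⟨2 | 1⟩, ⟨2 | 1⟩, ⟨2 | 1⟩, ⟨2 | 1⟩, ⟨2 | 1 1⟩, ⟨2 | 2⟩, ⟨2 | 2⟩, ⟨2 | 2⟩]


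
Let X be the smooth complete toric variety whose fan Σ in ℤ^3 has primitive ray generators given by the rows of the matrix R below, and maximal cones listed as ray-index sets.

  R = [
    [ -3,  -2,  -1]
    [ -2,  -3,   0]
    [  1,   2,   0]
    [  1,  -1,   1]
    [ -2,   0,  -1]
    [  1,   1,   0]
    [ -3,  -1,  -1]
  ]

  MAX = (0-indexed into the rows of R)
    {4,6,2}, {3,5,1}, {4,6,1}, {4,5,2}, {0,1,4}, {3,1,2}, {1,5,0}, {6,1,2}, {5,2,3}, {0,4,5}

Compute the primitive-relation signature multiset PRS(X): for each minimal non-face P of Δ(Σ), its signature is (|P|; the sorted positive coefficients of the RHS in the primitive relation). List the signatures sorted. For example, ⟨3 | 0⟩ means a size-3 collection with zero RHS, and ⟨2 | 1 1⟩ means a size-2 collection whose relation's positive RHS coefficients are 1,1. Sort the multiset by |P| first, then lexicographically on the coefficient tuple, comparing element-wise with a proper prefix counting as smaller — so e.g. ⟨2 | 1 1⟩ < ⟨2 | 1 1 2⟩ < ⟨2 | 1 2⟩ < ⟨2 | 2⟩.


Minimal non-faces — 9 found among 7 rays, 10 max cones:

  P={0,2}:  v_{0} + v_{2} = v_{4}  so sig = ⟨2 | 1⟩
  P={0,3}:  v_{0} + v_{3} = v_{1}  so sig = ⟨2 | 1⟩
  P={5,6}:  v_{5} + v_{6} = v_{4}  so sig = ⟨2 | 1⟩
  P={3,4}:  v_{3} + v_{4} = v_{1} + v_{2}  so sig = ⟨2 | 1 1⟩
  P={0,6}:  v_{0} + v_{6} = v_{1} + 2·v_{4}  so sig = ⟨2 | 1 2⟩
  P={3,6}:  v_{3} + v_{6} = 2·v_{1} + 2·v_{2}  so sig = ⟨2 | 2 2⟩
  P={1,2,5}:  v_{1} + v_{2} + v_{5} = 0  so sig = ⟨3 | 0⟩
  P={1,2,4}:  v_{1} + v_{2} + v_{4} = v_{6}  so sig = ⟨3 | 1⟩
  P={1,4,5}:  v_{1} + v_{4} + v_{5} = v_{0}  so sig = ⟨3 | 1⟩

Sorted signature multiset PRS(X):
{ ⟨2 | 1⟩ ×3,  ⟨2 | 1 1⟩,  ⟨2 | 1 2⟩,  ⟨2 | 2 2⟩,  ⟨3 | 0⟩,  ⟨3 | 1⟩ ×2 }


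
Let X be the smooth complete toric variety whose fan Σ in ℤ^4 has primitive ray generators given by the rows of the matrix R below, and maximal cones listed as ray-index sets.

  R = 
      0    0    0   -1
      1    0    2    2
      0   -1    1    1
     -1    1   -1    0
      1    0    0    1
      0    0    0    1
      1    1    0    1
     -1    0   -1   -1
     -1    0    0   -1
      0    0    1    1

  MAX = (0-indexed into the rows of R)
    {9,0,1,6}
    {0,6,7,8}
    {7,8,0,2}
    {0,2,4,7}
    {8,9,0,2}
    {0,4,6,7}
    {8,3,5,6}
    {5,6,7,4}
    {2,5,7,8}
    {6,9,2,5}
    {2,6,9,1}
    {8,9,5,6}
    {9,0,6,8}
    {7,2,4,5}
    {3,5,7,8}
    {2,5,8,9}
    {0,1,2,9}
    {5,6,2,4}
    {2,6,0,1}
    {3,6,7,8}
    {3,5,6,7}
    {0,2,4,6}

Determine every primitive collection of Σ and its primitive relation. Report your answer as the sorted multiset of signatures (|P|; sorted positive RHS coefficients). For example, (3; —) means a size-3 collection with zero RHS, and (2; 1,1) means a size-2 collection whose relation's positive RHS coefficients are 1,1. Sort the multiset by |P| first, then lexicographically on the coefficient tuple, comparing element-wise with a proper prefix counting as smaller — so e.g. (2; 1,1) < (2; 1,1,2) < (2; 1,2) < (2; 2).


Primitive collections (17):

  P={0,5}:  v_{0} + v_{5} = 0  ⇒ sig = (2; —)
  P={4,8}:  v_{4} + v_{8} = 0  ⇒ sig = (2; —)
  P={1,7}:  v_{1} + v_{7} = v_{9}  ⇒ sig = (2; 1)
  P={4,9}:  v_{4} + v_{9} = v_{2} + v_{6}  ⇒ sig = (2; 1,1)
  P={7,9}:  v_{7} + v_{9} = v_{5} + v_{8}  ⇒ sig = (2; 1,1)
  P={0,3}:  v_{0} + v_{3} = v_{6} + v_{7} + v_{8}  ⇒ sig = (2; 1,1,1)
  P={1,5}:  v_{1} + v_{5} = v_{2} + v_{6} + v_{9}  ⇒ sig = (2; 1,1,1)
  P={3,4}:  v_{3} + v_{4} = v_{5} + v_{6} + v_{7}  ⇒ sig = (2; 1,1,1)
  P={1,3}:  v_{1} + v_{3} = v_{5} + v_{6} + v_{8} + v_{9}  ⇒ sig = (2; 1,1,1,1)
  P={1,8}:  v_{1} + v_{8} = v_{0} + 2·v_{9}  ⇒ sig = (2; 1,2)
  P={2,3}:  v_{2} + v_{3} = 2·v_{5} + v_{8}  ⇒ sig = (2; 1,2)
  P={1,4}:  v_{1} + v_{4} = v_{0} + 2·v_{2} + 2·v_{6}  ⇒ sig = (2; 1,2,2)
  P={3,9}:  v_{3} + v_{9} = 2·v_{5} + v_{6} + 2·v_{8}  ⇒ sig = (2; 1,2,2)
  P={2,6,7}:  v_{2} + v_{6} + v_{7} = v_{5}  ⇒ sig = (3; 1)
  P={2,6,8}:  v_{2} + v_{6} + v_{8} = v_{9}  ⇒ sig = (3; 1)
  P={0,2,6,9}:  v_{0} + v_{2} + v_{6} + v_{9} = v_{1}  ⇒ sig = (4; 1)
  P={5,6,7,8}:  v_{5} + v_{6} + v_{7} + v_{8} = v_{3}  ⇒ sig = (4; 1)

Hence PRS(X_Σ) =
    (2; —)
    (2; —)
    (2; 1)
    (2; 1,1)
    (2; 1,1)
    (2; 1,1,1)
    (2; 1,1,1)
    (2; 1,1,1)
    (2; 1,1,1,1)
    (2; 1,2)
    (2; 1,2)
    (2; 1,2,2)
    (2; 1,2,2)
    (3; 1)
    (3; 1)
    (4; 1)
    (4; 1)


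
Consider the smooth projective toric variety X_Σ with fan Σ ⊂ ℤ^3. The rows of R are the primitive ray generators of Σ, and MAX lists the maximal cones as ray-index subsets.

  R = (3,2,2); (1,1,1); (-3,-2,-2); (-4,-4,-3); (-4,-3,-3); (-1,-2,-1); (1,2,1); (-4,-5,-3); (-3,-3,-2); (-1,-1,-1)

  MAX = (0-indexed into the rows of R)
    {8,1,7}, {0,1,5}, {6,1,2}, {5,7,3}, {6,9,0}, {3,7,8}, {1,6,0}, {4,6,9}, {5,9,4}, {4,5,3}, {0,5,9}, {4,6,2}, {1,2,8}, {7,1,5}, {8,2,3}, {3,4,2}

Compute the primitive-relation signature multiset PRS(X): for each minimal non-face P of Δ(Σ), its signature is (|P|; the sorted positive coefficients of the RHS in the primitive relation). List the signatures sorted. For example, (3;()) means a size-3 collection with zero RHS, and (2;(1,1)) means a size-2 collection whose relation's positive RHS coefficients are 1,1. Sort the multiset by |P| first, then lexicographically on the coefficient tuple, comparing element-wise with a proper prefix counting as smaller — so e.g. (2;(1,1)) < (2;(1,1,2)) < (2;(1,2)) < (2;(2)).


The 21 primitive collections of Σ (r=10, n=3):

  {0,2}:  v_{0} + v_{2} = 0 ; sig = (2;())
  {1,9}:  v_{1} + v_{9} = 0 ; sig = (2;())
  {5,6}:  v_{5} + v_{6} = 0 ; sig = (2;())
  {0,3}:  v_{0} + v_{3} = v_{5} ; sig = (2;(1))
  {0,4}:  v_{0} + v_{4} = v_{9} ; sig = (2;(1))
  {1,3}:  v_{1} + v_{3} = v_{8} ; sig = (2;(1))
  {1,4}:  v_{1} + v_{4} = v_{2} ; sig = (2;(1))
  {2,5}:  v_{2} + v_{5} = v_{3} ; sig = (2;(1))
  {2,9}:  v_{2} + v_{9} = v_{4} ; sig = (2;(1))
  {3,6}:  v_{3} + v_{6} = v_{2} ; sig = (2;(1))
  {5,8}:  v_{5} + v_{8} = v_{7} ; sig = (2;(1))
  {6,7}:  v_{6} + v_{7} = v_{8} ; sig = (2;(1))
  {8,9}:  v_{8} + v_{9} = v_{3} ; sig = (2;(1))
  {0,8}:  v_{0} + v_{8} = v_{1} + v_{5} ; sig = (2;(1,1))
  {2,7}:  v_{2} + v_{7} = v_{3} + v_{8} ; sig = (2;(1,1))
  {3,9}:  v_{3} + v_{9} = v_{4} + v_{5} ; sig = (2;(1,1))
  {4,8}:  v_{4} + v_{8} = v_{2} + v_{3} ; sig = (2;(1,1))
  {6,8}:  v_{6} + v_{8} = v_{1} + v_{2} ; sig = (2;(1,1))
  {7,9}:  v_{7} + v_{9} = v_{3} + v_{5} ; sig = (2;(1,1))
  {0,7}:  v_{0} + v_{7} = v_{1} + 2·v_{5} ; sig = (2;(1,2))
  {4,7}:  v_{4} + v_{7} = 2·v_{3} ; sig = (2;(2))

Sorted signature multiset PRS(X):
[(2;()), (2;()), (2;()), (2;(1)), (2;(1)), (2;(1)), (2;(1)), (2;(1)), (2;(1)), (2;(1)), (2;(1)), (2;(1)), (2;(1)), (2;(1,1)), (2;(1,1)), (2;(1,1)), (2;(1,1)), (2;(1,1)), (2;(1,1)), (2;(1,2)), (2;(2))]


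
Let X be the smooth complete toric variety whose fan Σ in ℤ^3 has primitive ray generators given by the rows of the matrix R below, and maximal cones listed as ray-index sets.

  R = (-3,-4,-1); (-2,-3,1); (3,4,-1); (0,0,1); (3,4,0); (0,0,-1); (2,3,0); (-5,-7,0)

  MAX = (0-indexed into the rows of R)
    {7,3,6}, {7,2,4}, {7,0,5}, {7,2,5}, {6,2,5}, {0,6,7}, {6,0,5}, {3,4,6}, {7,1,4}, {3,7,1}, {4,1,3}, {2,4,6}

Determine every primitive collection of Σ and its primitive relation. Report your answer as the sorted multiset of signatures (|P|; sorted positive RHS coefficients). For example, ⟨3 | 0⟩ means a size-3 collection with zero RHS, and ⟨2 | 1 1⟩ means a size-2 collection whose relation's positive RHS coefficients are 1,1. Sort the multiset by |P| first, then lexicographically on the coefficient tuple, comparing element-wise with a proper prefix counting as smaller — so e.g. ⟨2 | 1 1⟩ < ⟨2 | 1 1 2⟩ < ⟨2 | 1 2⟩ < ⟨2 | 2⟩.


|primitive collections| = 14. Relations:

  P={3,5}:  v_{3} + v_{5} = 0 — sig = ⟨2 | 0⟩
  P={0,1}:  v_{0} + v_{1} = v_{7} — sig = ⟨2 | 1⟩
  P={0,4}:  v_{0} + v_{4} = v_{5} — sig = ⟨2 | 1⟩
  P={1,6}:  v_{1} + v_{6} = v_{3} — sig = ⟨2 | 1⟩
  P={2,3}:  v_{2} + v_{3} = v_{4} — sig = ⟨2 | 1⟩
  P={4,5}:  v_{4} + v_{5} = v_{2} — sig = ⟨2 | 1⟩
  P={0,3}:  v_{0} + v_{3} = v_{6} + v_{7} — sig = ⟨2 | 1 1⟩
  P={1,5}:  v_{1} + v_{5} = v_{4} + v_{7} — sig = ⟨2 | 1 1⟩
  P={1,2}:  v_{1} + v_{2} = 2·v_{4} + v_{7} — sig = ⟨2 | 1 2⟩
  P={0,2}:  v_{0} + v_{2} = 2·v_{5} — sig = ⟨2 | 2⟩
  P={4,6,7}:  v_{4} + v_{6} + v_{7} = 0 — sig = ⟨3 | 0⟩
  P={2,6,7}:  v_{2} + v_{6} + v_{7} = v_{5} — sig = ⟨3 | 1⟩
  P={3,4,7}:  v_{3} + v_{4} + v_{7} = v_{1} — sig = ⟨3 | 1⟩
  P={5,6,7}:  v_{5} + v_{6} + v_{7} = v_{0} — sig = ⟨3 | 1⟩

Sorted signature multiset PRS(X):
[⟨2 | 0⟩, ⟨2 | 1⟩, ⟨2 | 1⟩, ⟨2 | 1⟩, ⟨2 | 1⟩, ⟨2 | 1⟩, ⟨2 | 1 1⟩, ⟨2 | 1 1⟩, ⟨2 | 1 2⟩, ⟨2 | 2⟩, ⟨3 | 0⟩, ⟨3 | 1⟩, ⟨3 | 1⟩, ⟨3 | 1⟩]


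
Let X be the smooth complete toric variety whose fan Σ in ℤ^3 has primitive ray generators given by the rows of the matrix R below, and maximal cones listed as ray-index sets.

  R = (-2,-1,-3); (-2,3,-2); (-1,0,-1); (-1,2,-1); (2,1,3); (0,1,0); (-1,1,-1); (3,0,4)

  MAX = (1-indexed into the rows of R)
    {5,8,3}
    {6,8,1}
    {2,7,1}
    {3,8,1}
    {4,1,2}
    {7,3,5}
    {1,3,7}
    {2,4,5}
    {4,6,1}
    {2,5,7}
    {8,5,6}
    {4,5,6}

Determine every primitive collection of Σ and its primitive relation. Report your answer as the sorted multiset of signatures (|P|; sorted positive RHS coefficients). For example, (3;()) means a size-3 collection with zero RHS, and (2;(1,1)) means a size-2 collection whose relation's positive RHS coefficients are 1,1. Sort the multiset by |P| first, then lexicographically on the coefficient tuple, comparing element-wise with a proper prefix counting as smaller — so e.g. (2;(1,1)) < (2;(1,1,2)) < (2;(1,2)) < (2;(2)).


Primitive collections (10):

  P = {1,5}:  v_{1} + v_{5} = 0  →  sig = (2;())
  P = {3,6}:  v_{3} + v_{6} = v_{7}  →  sig = (2;(1))
  P = {4,7}:  v_{4} + v_{7} = v_{2}  →  sig = (2;(1))
  P = {6,7}:  v_{6} + v_{7} = v_{4}  →  sig = (2;(1))
  P = {7,8}:  v_{7} + v_{8} = v_{5}  →  sig = (2;(1))
  P = {2,8}:  v_{2} + v_{8} = v_{4} + v_{5}  →  sig = (2;(1,1))
  P = {4,8}:  v_{4} + v_{8} = v_{5} + v_{6}  →  sig = (2;(1,1))
  P = {2,6}:  v_{2} + v_{6} = 2·v_{4}  →  sig = (2;(2))
  P = {3,4}:  v_{3} + v_{4} = 2·v_{7}  →  sig = (2;(2))
  P = {2,3}:  v_{2} + v_{3} = 3·v_{7}  →  sig = (2;(3))

Hence PRS(X_Σ) =
    |P|=2: 10 collections, coeffs (), (1), (1), (1), (1), (1,1), (1,1), (2), (2), (3)


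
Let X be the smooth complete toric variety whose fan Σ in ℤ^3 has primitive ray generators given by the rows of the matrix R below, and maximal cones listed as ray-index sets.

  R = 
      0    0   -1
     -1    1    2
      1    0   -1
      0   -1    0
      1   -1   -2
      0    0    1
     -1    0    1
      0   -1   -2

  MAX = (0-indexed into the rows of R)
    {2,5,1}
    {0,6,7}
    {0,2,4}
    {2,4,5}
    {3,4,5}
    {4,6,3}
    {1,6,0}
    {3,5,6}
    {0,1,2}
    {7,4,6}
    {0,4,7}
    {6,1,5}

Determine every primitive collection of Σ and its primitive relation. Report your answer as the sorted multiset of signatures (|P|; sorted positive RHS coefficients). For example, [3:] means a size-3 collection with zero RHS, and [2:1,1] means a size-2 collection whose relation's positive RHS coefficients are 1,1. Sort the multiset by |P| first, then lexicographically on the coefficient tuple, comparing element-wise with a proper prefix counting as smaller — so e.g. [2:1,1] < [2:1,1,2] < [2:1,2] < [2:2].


Δ(Σ) — 8 vertices, 12 min non-faces:

  {0,5}:  v_{0} + v_{5} = 0 ; sig = [2:]
  {1,4}:  v_{1} + v_{4} = 0 ; sig = [2:]
  {2,6}:  v_{2} + v_{6} = 0 ; sig = [2:]
  {0,3}:  v_{0} + v_{3} = v_{4} + v_{6} ; sig = [2:1,1]
  {1,3}:  v_{1} + v_{3} = v_{5} + v_{6} ; sig = [2:1,1]
  {1,7}:  v_{1} + v_{7} = v_{0} + v_{6} ; sig = [2:1,1]
  {2,3}:  v_{2} + v_{3} = v_{4} + v_{5} ; sig = [2:1,1]
  {2,7}:  v_{2} + v_{7} = v_{0} + v_{4} ; sig = [2:1,1]
  {5,7}:  v_{5} + v_{7} = v_{4} + v_{6} ; sig = [2:1,1]
  {3,7}:  v_{3} + v_{7} = 2·v_{4} + 2·v_{6} ; sig = [2:2,2]
  {0,4,6}:  v_{0} + v_{4} + v_{6} = v_{7} ; sig = [3:1]
  {4,5,6}:  v_{4} + v_{5} + v_{6} = v_{3} ; sig = [3:1]

Sorted signature multiset PRS(X):
[[2:], [2:], [2:], [2:1,1], [2:1,1], [2:1,1], [2:1,1], [2:1,1], [2:1,1], [2:2,2], [3:1], [3:1]]


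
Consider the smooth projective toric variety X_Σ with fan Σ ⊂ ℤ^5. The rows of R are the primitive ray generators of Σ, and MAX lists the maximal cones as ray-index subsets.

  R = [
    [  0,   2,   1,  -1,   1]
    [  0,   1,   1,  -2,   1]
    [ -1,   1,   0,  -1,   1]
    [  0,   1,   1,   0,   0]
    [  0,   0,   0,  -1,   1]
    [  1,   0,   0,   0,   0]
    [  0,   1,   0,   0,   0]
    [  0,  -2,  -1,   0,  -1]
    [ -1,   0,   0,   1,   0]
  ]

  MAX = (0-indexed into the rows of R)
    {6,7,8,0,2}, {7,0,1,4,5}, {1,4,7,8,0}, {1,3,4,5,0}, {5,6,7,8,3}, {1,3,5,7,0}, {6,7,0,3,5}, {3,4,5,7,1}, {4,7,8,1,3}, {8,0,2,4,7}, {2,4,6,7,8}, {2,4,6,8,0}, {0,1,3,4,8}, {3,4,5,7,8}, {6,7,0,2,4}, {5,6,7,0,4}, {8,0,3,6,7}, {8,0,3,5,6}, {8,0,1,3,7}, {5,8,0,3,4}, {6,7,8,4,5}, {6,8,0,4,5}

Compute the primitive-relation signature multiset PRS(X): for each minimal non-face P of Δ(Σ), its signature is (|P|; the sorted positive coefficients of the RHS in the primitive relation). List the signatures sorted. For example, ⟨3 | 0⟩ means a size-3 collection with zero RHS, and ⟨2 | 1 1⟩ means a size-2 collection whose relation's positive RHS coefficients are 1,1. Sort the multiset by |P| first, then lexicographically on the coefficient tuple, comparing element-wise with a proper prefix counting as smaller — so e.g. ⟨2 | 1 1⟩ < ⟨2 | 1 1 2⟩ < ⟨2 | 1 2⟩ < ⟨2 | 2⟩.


9 collections generate NE(X_Σ); each relation:

  {2,5}:  v_{2} + v_{5} = v_{4} + v_{6} ; sig = ⟨2 | 1 1⟩
  {2,3}:  v_{2} + v_{3} = 2·v_{0} + v_{7} + v_{8} ; sig = ⟨2 | 1 1 2⟩
  {1,2}:  v_{1} + v_{2} = 3·v_{0} + v_{4} + 2·v_{7} + v_{8} ; sig = ⟨2 | 1 1 2 3⟩
  {1,6}:  v_{1} + v_{6} = 2·v_{0} + v_{7} ; sig = ⟨2 | 1 2⟩
  {3,4,6}:  v_{3} + v_{4} + v_{6} = v_{0} ; sig = ⟨3 | 1⟩
  {1,5,8}:  v_{1} + v_{5} + v_{8} = v_{3} + v_{4} ; sig = ⟨3 | 1 1⟩
  {0,5,7,8}:  v_{0} + v_{5} + v_{7} + v_{8} = 0 ; sig = ⟨4 | 0⟩
  {0,3,4,7}:  v_{0} + v_{3} + v_{4} + v_{7} = v_{1} ; sig = ⟨4 | 1⟩
  {0,4,6,7,8}:  v_{0} + v_{4} + v_{6} + v_{7} + v_{8} = v_{2} ; sig = ⟨5 | 1⟩

so the primitive-relation signature multiset is
    |P|=2: 4 collections, coeffs (1,1), (1,1,2), (1,1,2,3), (1,2)
    |P|=3: 2 collections, coeffs (1), (1,1)
    |P|=4: 2 collections, coeffs (), (1)
    |P|=5: 1 collection, coeffs (1)


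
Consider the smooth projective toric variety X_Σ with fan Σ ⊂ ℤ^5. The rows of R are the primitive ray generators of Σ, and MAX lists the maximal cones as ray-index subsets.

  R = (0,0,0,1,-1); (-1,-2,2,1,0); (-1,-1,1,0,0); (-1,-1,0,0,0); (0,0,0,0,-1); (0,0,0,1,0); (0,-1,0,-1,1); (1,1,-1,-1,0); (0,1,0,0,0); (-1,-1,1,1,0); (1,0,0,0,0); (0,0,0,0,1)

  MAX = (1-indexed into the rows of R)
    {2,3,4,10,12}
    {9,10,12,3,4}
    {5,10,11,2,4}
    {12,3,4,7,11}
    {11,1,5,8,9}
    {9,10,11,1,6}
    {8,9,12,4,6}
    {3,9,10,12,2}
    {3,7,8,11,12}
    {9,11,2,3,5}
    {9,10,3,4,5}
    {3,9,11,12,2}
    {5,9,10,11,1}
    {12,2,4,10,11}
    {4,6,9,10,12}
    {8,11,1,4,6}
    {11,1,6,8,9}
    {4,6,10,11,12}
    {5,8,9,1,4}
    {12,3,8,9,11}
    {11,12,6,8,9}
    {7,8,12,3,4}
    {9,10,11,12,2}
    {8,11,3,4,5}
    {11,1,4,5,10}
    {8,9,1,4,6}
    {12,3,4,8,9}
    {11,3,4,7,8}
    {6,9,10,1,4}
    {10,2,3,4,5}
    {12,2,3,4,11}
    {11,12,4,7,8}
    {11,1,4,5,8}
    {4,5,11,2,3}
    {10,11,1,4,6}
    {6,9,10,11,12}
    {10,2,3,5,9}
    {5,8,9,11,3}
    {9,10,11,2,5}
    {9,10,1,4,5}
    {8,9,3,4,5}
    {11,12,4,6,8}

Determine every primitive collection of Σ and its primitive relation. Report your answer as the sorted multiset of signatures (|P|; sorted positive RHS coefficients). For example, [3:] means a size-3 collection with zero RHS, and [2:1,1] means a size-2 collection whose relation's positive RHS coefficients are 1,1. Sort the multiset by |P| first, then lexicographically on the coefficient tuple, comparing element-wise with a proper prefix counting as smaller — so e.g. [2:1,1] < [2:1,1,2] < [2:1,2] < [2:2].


19 collections generate NE(X_Σ); each relation:

  • {5,12}:  v_{5} + v_{12} = 0  so sig = [2:]
  • {8,10}:  v_{8} + v_{10} = 0  so sig = [2:]
  • {1,12}:  v_{1} + v_{12} = v_{6}  so sig = [2:1]
  • {3,6}:  v_{3} + v_{6} = v_{10}  so sig = [2:1]
  • {5,6}:  v_{5} + v_{6} = v_{1}  so sig = [2:1]
  • {1,3}:  v_{1} + v_{3} = v_{5} + v_{10}  so sig = [2:1,1]
  • {1,7}:  v_{1} + v_{7} = v_{4} + v_{11}  so sig = [2:1,1]
  • {2,8}:  v_{2} + v_{8} = v_{3} + v_{11}  so sig = [2:1,1]
  • {6,7}:  v_{6} + v_{7} = v_{4} + v_{11} + v_{12}  so sig = [2:1,1,1]
  • {7,9}:  v_{7} + v_{9} = v_{3} + v_{8} + v_{12}  so sig = [2:1,1,1]
  • {5,7}:  v_{5} + v_{7} = v_{3} + v_{4} + v_{8} + v_{11}  so sig = [2:1,1,1,1]
  • {7,10}:  v_{7} + v_{10} = v_{3} + v_{4} + v_{11} + v_{12}  so sig = [2:1,1,1,1]
  • {1,2}:  v_{1} + v_{2} = v_{5} + 2·v_{10} + v_{11}  so sig = [2:1,1,2]
  • {2,7}:  v_{2} + v_{7} = 2·v_{3} + v_{4} + 2·v_{11} + v_{12}  so sig = [2:1,1,2,2]
  • {2,6}:  v_{2} + v_{6} = 2·v_{10} + v_{11}  so sig = [2:1,2]
  • {4,9,11}:  v_{4} + v_{9} + v_{11} = 0  so sig = [3:]
  • {3,10,11}:  v_{3} + v_{10} + v_{11} = v_{2}  so sig = [3:1]
  • {2,4,9}:  v_{2} + v_{4} + v_{9} = v_{3} + v_{10}  so sig = [3:1,1]
  • {3,4,8,11,12}:  v_{3} + v_{4} + v_{8} + v_{11} + v_{12} = v_{7}  so sig = [5:1]

so the primitive-relation signature multiset is
    |P|=2: 15 collections, coeffs (), (), (1), (1), (1), (1,1), (1,1), (1,1), (1,1,1), (1,1,1), (1,1,1,1), (1,1,1,1), (1,1,2), (1,1,2,2), (1,2)
    |P|=3: 3 collections, coeffs (), (1), (1,1)
    |P|=5: 1 collection, coeffs (1)


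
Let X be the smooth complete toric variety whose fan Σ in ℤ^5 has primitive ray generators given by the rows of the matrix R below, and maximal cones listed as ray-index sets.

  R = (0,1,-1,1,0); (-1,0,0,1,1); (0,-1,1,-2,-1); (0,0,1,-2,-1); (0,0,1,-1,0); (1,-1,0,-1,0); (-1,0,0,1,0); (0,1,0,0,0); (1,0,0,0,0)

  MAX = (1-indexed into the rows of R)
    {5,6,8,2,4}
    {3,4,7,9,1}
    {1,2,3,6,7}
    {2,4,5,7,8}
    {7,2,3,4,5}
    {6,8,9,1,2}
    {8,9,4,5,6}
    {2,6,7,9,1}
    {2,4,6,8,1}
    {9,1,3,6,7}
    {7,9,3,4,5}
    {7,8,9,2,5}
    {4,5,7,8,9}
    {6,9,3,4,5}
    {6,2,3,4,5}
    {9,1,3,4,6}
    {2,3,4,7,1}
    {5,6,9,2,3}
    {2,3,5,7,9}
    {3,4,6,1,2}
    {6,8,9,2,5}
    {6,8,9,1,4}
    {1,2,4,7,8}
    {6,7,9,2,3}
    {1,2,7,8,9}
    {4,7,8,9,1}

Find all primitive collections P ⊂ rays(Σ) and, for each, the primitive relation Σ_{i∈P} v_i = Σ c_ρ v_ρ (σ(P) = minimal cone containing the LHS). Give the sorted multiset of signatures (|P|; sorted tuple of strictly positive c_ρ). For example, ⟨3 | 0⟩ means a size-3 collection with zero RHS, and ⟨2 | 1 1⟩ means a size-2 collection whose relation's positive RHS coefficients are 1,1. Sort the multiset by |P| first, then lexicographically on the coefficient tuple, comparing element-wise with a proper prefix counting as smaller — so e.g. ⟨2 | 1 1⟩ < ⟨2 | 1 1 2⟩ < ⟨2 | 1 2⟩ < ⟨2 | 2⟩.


7 collections generate NE(X_Σ); each relation:

  {1,5}:  v_{1} + v_{5} = v_{8} — sig = ⟨2 | 1⟩
  {3,8}:  v_{3} + v_{8} = v_{4} — sig = ⟨2 | 1⟩
  {6,7,8}:  v_{6} + v_{7} + v_{8} = 0 — sig = ⟨3 | 0⟩
  {2,4,9}:  v_{2} + v_{4} + v_{9} = v_{5} — sig = ⟨3 | 1⟩
  {4,6,7}:  v_{4} + v_{6} + v_{7} = v_{3} — sig = ⟨3 | 1⟩
  {5,6,7}:  v_{5} + v_{6} + v_{7} = v_{2} + v_{3} + v_{9} — sig = ⟨3 | 1 1 1⟩
  {1,2,3,9}:  v_{1} + v_{2} + v_{3} + v_{9} = 0 — sig = ⟨4 | 0⟩

Hence PRS(X_Σ) =
    ⟨2 | 1⟩
    ⟨2 | 1⟩
    ⟨3 | 0⟩
    ⟨3 | 1⟩
    ⟨3 | 1⟩
    ⟨3 | 1 1 1⟩
    ⟨4 | 0⟩


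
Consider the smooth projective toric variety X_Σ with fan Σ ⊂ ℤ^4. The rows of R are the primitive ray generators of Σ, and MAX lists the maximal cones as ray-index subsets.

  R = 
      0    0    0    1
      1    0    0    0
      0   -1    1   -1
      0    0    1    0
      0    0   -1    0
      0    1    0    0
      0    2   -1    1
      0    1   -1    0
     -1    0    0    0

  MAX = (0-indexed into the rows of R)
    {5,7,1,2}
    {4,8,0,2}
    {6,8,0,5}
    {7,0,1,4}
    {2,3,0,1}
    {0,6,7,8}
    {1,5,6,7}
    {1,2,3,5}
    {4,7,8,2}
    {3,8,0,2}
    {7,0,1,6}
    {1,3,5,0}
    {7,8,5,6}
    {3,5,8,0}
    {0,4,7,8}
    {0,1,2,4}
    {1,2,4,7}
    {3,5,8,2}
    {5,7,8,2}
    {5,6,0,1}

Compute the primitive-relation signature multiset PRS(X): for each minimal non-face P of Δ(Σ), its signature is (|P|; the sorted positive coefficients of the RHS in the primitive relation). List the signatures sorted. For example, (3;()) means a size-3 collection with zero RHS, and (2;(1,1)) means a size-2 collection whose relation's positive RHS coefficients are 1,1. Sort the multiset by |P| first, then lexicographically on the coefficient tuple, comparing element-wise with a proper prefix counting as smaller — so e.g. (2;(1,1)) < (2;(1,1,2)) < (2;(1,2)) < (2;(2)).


10 collections generate NE(X_Σ); each relation:

  P = {1,8}:  v_{1} + v_{8} = 0  →  sig = (2;())
  P = {3,4}:  v_{3} + v_{4} = 0  →  sig = (2;())
  P = {2,6}:  v_{2} + v_{6} = v_{5}  →  sig = (2;(1))
  P = {3,7}:  v_{3} + v_{7} = v_{5}  →  sig = (2;(1))
  P = {4,5}:  v_{4} + v_{5} = v_{7}  →  sig = (2;(1))
  P = {3,6}:  v_{3} + v_{6} = v_{0} + 2·v_{5}  →  sig = (2;(1,2))
  P = {4,6}:  v_{4} + v_{6} = v_{0} + 2·v_{7}  →  sig = (2;(1,2))
  P = {0,2,7}:  v_{0} + v_{2} + v_{7} = 0  →  sig = (3;())
  P = {0,2,5}:  v_{0} + v_{2} + v_{5} = v_{3}  →  sig = (3;(1))
  P = {0,5,7}:  v_{0} + v_{5} + v_{7} = v_{6}  →  sig = (3;(1))

Signatures (|P|; sorted positive RHS coefficients), sorted:
[(2;()), (2;()), (2;(1)), (2;(1)), (2;(1)), (2;(1,2)), (2;(1,2)), (3;()), (3;(1)), (3;(1))]


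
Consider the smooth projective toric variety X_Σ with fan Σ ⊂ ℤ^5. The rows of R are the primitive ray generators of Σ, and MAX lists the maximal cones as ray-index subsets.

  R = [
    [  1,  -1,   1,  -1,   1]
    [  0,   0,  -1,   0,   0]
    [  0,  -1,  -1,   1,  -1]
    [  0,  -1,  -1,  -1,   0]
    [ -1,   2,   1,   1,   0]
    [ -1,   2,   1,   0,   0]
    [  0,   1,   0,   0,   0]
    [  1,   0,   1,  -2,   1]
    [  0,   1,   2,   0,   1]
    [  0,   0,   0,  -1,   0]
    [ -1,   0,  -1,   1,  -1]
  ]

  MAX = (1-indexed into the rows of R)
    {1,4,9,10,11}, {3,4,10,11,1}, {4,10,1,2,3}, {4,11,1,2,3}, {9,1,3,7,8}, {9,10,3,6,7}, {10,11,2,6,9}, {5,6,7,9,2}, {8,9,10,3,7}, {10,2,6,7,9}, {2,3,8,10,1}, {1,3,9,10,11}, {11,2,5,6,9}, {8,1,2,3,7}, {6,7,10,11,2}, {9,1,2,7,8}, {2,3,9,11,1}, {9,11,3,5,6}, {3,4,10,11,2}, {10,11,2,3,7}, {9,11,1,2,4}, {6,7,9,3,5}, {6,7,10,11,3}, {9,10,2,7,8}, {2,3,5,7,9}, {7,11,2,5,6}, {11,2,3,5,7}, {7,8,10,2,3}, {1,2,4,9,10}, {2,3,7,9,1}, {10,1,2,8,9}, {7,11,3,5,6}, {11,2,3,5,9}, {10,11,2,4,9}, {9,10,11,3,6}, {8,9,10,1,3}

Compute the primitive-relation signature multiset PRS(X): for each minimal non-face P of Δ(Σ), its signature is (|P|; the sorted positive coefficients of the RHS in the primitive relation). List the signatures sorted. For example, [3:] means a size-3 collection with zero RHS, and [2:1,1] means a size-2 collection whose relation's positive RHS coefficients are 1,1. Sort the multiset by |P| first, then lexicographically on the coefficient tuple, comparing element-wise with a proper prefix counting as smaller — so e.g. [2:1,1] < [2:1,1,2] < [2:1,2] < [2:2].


Δ(Σ) — 11 vertices, 18 min non-faces:

  P = {1,5}:  v_{1} + v_{5} = v_{9}  ⟹  sig = [2:1]
  P = {5,10}:  v_{5} + v_{10} = v_{6}  ⟹  sig = [2:1]
  P = {8,11}:  v_{8} + v_{11} = v_{10}  ⟹  sig = [2:1]
  P = {1,6}:  v_{1} + v_{6} = v_{9} + v_{10}  ⟹  sig = [2:1,1]
  P = {4,7}:  v_{4} + v_{7} = v_{2} + v_{10}  ⟹  sig = [2:1,1]
  P = {5,8}:  v_{5} + v_{8} = v_{7} + v_{9} + v_{10}  ⟹  sig = [2:1,1,1]
  P = {4,5}:  v_{4} + v_{5} = v_{2} + v_{9} + v_{10} + v_{11}  ⟹  sig = [2:1,1,1,1]
  P = {4,6}:  v_{4} + v_{6} = v_{2} + v_{9} + 2·v_{10} + v_{11}  ⟹  sig = [2:1,1,1,2]
  P = {4,8}:  v_{4} + v_{8} = v_{1} + v_{2} + 2·v_{10}  ⟹  sig = [2:1,1,2]
  P = {6,8}:  v_{6} + v_{8} = v_{7} + v_{9} + 2·v_{10}  ⟹  sig = [2:1,1,2]
  P = {1,7,11}:  v_{1} + v_{7} + v_{11} = 0  ⟹  sig = [3:]
  P = {1,7,10}:  v_{1} + v_{7} + v_{10} = v_{8}  ⟹  sig = [3:1]
  P = {7,9,11}:  v_{7} + v_{9} + v_{11} = v_{5}  ⟹  sig = [3:1]
  P = {2,3,6}:  v_{2} + v_{3} + v_{6} = v_{7} + v_{11}  ⟹  sig = [3:1,1]
  P = {3,4,9}:  v_{3} + v_{4} + v_{9} = v_{1} + v_{11}  ⟹  sig = [3:1,1]
  P = {2,3,9,10}:  v_{2} + v_{3} + v_{9} + v_{10} = 0  ⟹  sig = [4:]
  P = {1,2,10,11}:  v_{1} + v_{2} + v_{10} + v_{11} = v_{4}  ⟹  sig = [4:1]
  P = {2,3,8,9}:  v_{2} + v_{3} + v_{8} + v_{9} = v_{1} + v_{7}  ⟹  sig = [4:1,1]

so the primitive-relation signature multiset is
    [2:1]
    [2:1]
    [2:1]
    [2:1,1]
    [2:1,1]
    [2:1,1,1]
    [2:1,1,1,1]
    [2:1,1,1,2]
    [2:1,1,2]
    [2:1,1,2]
    [3:]
    [3:1]
    [3:1]
    [3:1,1]
    [3:1,1]
    [4:]
    [4:1]
    [4:1,1]


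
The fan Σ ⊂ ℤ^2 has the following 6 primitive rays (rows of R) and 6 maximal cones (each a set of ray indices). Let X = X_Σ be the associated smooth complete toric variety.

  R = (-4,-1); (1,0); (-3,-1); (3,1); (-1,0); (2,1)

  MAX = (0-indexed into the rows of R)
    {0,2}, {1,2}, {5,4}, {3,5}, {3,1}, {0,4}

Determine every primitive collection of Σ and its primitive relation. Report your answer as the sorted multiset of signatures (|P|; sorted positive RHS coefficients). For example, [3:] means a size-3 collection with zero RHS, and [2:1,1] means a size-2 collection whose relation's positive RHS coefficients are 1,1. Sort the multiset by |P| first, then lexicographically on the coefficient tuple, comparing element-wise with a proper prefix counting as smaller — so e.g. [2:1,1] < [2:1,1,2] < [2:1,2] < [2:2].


The 9 primitive collections of Σ (r=6, n=2):

  P = {1,4}:  v_{1} + v_{4} = 0  so sig = [2:]
  P = {2,3}:  v_{2} + v_{3} = 0  so sig = [2:]
  P = {0,1}:  v_{0} + v_{1} = v_{2}  so sig = [2:1]
  P = {0,3}:  v_{0} + v_{3} = v_{4}  so sig = [2:1]
  P = {1,5}:  v_{1} + v_{5} = v_{3}  so sig = [2:1]
  P = {2,4}:  v_{2} + v_{4} = v_{0}  so sig = [2:1]
  P = {2,5}:  v_{2} + v_{5} = v_{4}  so sig = [2:1]
  P = {3,4}:  v_{3} + v_{4} = v_{5}  so sig = [2:1]
  P = {0,5}:  v_{0} + v_{5} = 2·v_{4}  so sig = [2:2]

Signatures (|P|; sorted positive RHS coefficients), sorted:
    |P|=2: 9 collections, coeffs (), (), (1), (1), (1), (1), (1), (1), (2)


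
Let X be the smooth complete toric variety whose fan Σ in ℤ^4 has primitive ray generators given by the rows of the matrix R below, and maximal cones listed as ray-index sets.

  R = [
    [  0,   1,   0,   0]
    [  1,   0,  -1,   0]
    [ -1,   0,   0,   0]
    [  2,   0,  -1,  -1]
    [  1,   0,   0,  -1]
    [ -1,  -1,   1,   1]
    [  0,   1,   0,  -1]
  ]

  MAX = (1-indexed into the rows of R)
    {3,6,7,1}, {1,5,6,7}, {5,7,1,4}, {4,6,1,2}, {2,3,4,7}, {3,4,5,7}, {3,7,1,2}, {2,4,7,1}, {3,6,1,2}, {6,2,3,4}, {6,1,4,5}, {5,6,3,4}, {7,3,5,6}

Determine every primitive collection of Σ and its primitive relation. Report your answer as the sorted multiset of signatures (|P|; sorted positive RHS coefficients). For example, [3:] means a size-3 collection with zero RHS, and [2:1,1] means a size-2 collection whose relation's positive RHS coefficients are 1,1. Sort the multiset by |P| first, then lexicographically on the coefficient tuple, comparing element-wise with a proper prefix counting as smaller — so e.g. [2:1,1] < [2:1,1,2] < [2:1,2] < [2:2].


Δ(Σ) — 7 vertices, 5 min non-faces:

  • {2,5}:  v_{2} + v_{5} = v_{4} — sig = [2:1]
  • {2,6,7}:  v_{2} + v_{6} + v_{7} = 0 — sig = [3:]
  • {1,3,5}:  v_{1} + v_{3} + v_{5} = v_{7} — sig = [3:1]
  • {4,6,7}:  v_{4} + v_{6} + v_{7} = v_{5} — sig = [3:1]
  • {1,3,4}:  v_{1} + v_{3} + v_{4} = v_{2} + v_{7} — sig = [3:1,1]

Signatures (|P|; sorted positive RHS coefficients), sorted:
[[2:1], [3:], [3:1], [3:1], [3:1,1]]


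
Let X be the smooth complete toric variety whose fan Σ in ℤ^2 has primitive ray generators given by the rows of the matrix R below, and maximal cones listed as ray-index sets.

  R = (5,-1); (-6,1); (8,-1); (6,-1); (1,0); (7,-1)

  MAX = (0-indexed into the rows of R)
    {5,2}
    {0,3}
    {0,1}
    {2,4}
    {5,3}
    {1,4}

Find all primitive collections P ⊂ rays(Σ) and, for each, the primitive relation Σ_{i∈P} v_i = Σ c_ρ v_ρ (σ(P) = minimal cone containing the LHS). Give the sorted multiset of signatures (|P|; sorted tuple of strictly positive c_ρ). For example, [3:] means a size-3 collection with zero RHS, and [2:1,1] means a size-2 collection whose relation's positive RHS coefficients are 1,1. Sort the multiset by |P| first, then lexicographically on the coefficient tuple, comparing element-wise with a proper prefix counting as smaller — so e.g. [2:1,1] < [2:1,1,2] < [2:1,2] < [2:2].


Σ has 9 primitive collections:

  P={1,3}:  v_{1} + v_{3} = 0  ⟹  sig = [2:]
  P={0,4}:  v_{0} + v_{4} = v_{3}  ⟹  sig = [2:1]
  P={1,5}:  v_{1} + v_{5} = v_{4}  ⟹  sig = [2:1]
  P={3,4}:  v_{3} + v_{4} = v_{5}  ⟹  sig = [2:1]
  P={4,5}:  v_{4} + v_{5} = v_{2}  ⟹  sig = [2:1]
  P={0,2}:  v_{0} + v_{2} = v_{3} + v_{5}  ⟹  sig = [2:1,1]
  P={0,5}:  v_{0} + v_{5} = 2·v_{3}  ⟹  sig = [2:2]
  P={1,2}:  v_{1} + v_{2} = 2·v_{4}  ⟹  sig = [2:2]
  P={2,3}:  v_{2} + v_{3} = 2·v_{5}  ⟹  sig = [2:2]

Hence PRS(X_Σ) =
    [2:]
    [2:1]
    [2:1]
    [2:1]
    [2:1]
    [2:1,1]
    [2:2]
    [2:2]
    [2:2]


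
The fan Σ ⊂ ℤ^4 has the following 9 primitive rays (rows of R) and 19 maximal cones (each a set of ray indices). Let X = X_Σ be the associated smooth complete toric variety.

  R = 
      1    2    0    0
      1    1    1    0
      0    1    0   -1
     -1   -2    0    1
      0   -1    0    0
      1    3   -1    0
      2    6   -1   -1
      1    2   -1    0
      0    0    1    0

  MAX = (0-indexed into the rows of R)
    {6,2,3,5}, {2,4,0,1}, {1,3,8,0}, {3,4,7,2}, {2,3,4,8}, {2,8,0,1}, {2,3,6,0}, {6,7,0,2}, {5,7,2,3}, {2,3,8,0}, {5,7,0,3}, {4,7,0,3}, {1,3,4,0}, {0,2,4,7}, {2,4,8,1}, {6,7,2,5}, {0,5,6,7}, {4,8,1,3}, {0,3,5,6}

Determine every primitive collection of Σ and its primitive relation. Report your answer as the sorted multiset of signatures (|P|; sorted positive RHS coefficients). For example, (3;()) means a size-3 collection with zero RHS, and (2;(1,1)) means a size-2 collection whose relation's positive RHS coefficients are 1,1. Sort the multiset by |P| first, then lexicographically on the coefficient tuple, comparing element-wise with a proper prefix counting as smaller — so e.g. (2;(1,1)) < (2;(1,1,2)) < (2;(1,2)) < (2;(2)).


14 collections generate NE(X_Σ); each relation:

  P = {4,5}:  v_{4} + v_{5} = v_{7} ; sig = (2;(1))
  P = {7,8}:  v_{7} + v_{8} = v_{0} ; sig = (2;(1))
  P = {4,6}:  v_{4} + v_{6} = v_{0} + v_{2} + v_{7} ; sig = (2;(1,1,1))
  P = {5,8}:  v_{5} + v_{8} = 2·v_{0} + v_{2} + v_{3} ; sig = (2;(1,1,2))
  P = {1,7}:  v_{1} + v_{7} = 2·v_{0} + v_{4} ; sig = (2;(1,2))
  P = {6,8}:  v_{6} + v_{8} = 3·v_{0} + 2·v_{2} + v_{3} ; sig = (2;(1,2,3))
  P = {1,6}:  v_{1} + v_{6} = 3·v_{0} + v_{2} ; sig = (2;(1,3))
  P = {1,5}:  v_{1} + v_{5} = 2·v_{0} ; sig = (2;(2))
  P = {0,2,5}:  v_{0} + v_{2} + v_{5} = v_{6} ; sig = (3;(1))
  P = {0,4,8}:  v_{0} + v_{4} + v_{8} = v_{1} ; sig = (3;(1))
  P = {1,2,3}:  v_{1} + v_{2} + v_{3} = v_{8} ; sig = (3;(1))
  P = {3,6,7}:  v_{3} + v_{6} + v_{7} = 2·v_{5} ; sig = (3;(2))
  P = {0,2,3,4}:  v_{0} + v_{2} + v_{3} + v_{4} = 0 ; sig = (4;())
  P = {0,2,3,7}:  v_{0} + v_{2} + v_{3} + v_{7} = v_{5} ; sig = (4;(1))

Sorted signature multiset PRS(X):
    |P|=2: 8 collections, coeffs (1), (1), (1,1,1), (1,1,2), (1,2), (1,2,3), (1,3), (2)
    |P|=3: 4 collections, coeffs (1), (1), (1), (2)
    |P|=4: 2 collections, coeffs (), (1)


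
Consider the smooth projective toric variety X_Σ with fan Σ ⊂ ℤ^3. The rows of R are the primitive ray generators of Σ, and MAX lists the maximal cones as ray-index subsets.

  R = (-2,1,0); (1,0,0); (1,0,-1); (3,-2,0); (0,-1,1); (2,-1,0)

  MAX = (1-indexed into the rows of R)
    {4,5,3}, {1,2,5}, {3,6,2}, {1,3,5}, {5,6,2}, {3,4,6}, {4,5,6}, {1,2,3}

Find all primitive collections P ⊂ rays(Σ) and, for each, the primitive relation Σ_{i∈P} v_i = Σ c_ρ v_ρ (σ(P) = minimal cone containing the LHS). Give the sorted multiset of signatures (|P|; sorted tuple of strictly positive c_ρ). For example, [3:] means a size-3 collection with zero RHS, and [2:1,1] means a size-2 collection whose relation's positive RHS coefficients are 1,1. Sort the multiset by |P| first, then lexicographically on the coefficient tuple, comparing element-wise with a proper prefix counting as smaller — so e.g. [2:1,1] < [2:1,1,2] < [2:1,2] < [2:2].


The 5 primitive collections of Σ (r=6, n=3):

  P = {1,6}:  v_{1} + v_{6} = 0  ⟹  sig = [2:]
  P = {1,4}:  v_{1} + v_{4} = v_{3} + v_{5}  ⟹  sig = [2:1,1]
  P = {2,4}:  v_{2} + v_{4} = 2·v_{6}  ⟹  sig = [2:2]
  P = {2,3,5}:  v_{2} + v_{3} + v_{5} = v_{6}  ⟹  sig = [3:1]
  P = {3,5,6}:  v_{3} + v_{5} + v_{6} = v_{4}  ⟹  sig = [3:1]

Signatures (|P|; sorted positive RHS coefficients), sorted:
[[2:], [2:1,1], [2:2], [3:1], [3:1]]


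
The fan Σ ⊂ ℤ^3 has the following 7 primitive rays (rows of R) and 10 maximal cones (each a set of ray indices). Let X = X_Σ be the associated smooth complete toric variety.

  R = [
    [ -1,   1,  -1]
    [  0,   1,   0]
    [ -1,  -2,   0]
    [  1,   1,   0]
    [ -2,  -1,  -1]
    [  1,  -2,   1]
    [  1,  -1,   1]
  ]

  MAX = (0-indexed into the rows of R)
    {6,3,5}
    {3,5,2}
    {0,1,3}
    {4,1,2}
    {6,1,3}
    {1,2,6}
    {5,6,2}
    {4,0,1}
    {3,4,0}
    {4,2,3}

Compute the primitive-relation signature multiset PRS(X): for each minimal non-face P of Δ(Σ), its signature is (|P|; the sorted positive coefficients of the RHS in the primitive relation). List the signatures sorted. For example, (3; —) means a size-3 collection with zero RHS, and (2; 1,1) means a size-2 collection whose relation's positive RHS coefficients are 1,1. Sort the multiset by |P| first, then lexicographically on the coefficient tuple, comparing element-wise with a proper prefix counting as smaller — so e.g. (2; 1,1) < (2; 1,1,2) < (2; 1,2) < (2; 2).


9 minimal non-faces of Δ(Σ) (on 7 rays):

  P={0,6}:  v_{0} + v_{6} = 0  ⟹  sig = (2; —)
  P={0,2}:  v_{0} + v_{2} = v_{4}  ⟹  sig = (2; 1)
  P={1,5}:  v_{1} + v_{5} = v_{6}  ⟹  sig = (2; 1)
  P={4,6}:  v_{4} + v_{6} = v_{2}  ⟹  sig = (2; 1)
  P={0,5}:  v_{0} + v_{5} = v_{2} + v_{3}  ⟹  sig = (2; 1,1)
  P={4,5}:  v_{4} + v_{5} = 2·v_{2} + v_{3}  ⟹  sig = (2; 1,2)
  P={1,2,3}:  v_{1} + v_{2} + v_{3} = 0  ⟹  sig = (3; —)
  P={1,3,4}:  v_{1} + v_{3} + v_{4} = v_{0}  ⟹  sig = (3; 1)
  P={2,3,6}:  v_{2} + v_{3} + v_{6} = v_{5}  ⟹  sig = (3; 1)

so the primitive-relation signature multiset is
{ (2; —),  (2; 1) ×3,  (2; 1,1),  (2; 1,2),  (3; —),  (3; 1) ×2 }


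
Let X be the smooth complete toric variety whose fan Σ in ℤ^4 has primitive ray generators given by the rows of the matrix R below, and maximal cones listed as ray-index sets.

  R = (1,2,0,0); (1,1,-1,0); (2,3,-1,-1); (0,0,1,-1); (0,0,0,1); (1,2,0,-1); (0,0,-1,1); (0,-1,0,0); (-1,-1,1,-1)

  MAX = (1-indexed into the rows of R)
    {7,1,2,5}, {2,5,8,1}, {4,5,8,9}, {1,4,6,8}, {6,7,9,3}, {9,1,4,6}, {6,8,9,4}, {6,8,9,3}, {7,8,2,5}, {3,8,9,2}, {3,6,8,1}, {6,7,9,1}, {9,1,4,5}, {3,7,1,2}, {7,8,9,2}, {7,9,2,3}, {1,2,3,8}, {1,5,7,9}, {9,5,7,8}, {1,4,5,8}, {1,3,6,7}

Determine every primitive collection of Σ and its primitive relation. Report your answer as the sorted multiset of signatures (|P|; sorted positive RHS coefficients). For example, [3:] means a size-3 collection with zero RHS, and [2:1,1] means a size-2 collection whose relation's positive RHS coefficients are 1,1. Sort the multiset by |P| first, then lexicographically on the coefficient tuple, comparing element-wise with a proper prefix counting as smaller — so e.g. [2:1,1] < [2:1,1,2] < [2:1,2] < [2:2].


The 13 primitive collections of Σ (r=9, n=4):

  P={4,7}:  v_{4} + v_{7} = 0  ⇒ sig = [2:]
  P={2,6}:  v_{2} + v_{6} = v_{3}  ⇒ sig = [2:1]
  P={5,6}:  v_{5} + v_{6} = v_{1}  ⇒ sig = [2:1]
  P={2,4}:  v_{2} + v_{4} = v_{6} + v_{8}  ⇒ sig = [2:1,1]
  P={3,5}:  v_{3} + v_{5} = v_{1} + v_{2}  ⇒ sig = [2:1,1]
  P={3,4}:  v_{3} + v_{4} = 2·v_{6} + v_{8}  ⇒ sig = [2:1,2]
  P={2,5,9}:  v_{2} + v_{5} + v_{9} = 0  ⇒ sig = [3:]
  P={1,2,9}:  v_{1} + v_{2} + v_{9} = v_{6}  ⇒ sig = [3:1]
  P={1,8,9}:  v_{1} + v_{8} + v_{9} = v_{4}  ⇒ sig = [3:1]
  P={6,7,8}:  v_{6} + v_{7} + v_{8} = v_{2}  ⇒ sig = [3:1]
  P={1,7,8}:  v_{1} + v_{7} + v_{8} = v_{2} + v_{5}  ⇒ sig = [3:1,1]
  P={1,3,9}:  v_{1} + v_{3} + v_{9} = 2·v_{6}  ⇒ sig = [3:2]
  P={3,7,8}:  v_{3} + v_{7} + v_{8} = 2·v_{2}  ⇒ sig = [3:2]

Signatures (|P|; sorted positive RHS coefficients), sorted:
{ [2:],  [2:1] ×2,  [2:1,1] ×2,  [2:1,2],  [3:],  [3:1] ×3,  [3:1,1],  [3:2] ×2 }


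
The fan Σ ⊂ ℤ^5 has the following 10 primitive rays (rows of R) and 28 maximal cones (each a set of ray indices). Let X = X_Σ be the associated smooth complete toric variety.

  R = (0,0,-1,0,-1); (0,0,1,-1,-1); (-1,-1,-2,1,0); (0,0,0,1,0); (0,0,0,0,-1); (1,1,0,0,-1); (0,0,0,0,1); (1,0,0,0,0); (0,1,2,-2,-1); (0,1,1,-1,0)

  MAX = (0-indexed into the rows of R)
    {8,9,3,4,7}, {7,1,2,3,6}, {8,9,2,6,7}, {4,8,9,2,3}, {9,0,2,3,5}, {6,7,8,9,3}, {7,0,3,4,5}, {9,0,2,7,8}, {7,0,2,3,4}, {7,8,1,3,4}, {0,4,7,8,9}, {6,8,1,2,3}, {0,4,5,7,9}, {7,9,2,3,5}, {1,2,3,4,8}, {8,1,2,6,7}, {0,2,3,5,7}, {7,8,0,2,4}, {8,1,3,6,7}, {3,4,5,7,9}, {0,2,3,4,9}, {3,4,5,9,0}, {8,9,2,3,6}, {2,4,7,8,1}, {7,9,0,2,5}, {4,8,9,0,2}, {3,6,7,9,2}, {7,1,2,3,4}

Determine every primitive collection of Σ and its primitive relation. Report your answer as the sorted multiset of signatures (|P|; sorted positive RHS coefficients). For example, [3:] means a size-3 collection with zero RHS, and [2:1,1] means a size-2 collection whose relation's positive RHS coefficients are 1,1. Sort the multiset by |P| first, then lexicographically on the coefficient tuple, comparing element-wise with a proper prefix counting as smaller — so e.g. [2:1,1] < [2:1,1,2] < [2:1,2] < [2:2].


The 12 primitive collections of Σ (r=10, n=5):

  {4,6}:  v_{4} + v_{6} = 0 — sig = [2:]
  {1,9}:  v_{1} + v_{9} = v_{8} — sig = [2:1]
  {0,6}:  v_{0} + v_{6} = v_{2} + v_{7} + v_{9} — sig = [2:1,1,1]
  {0,1}:  v_{0} + v_{1} = v_{2} + v_{4} + v_{7} + v_{8} — sig = [2:1,1,1,1]
  {1,5}:  v_{1} + v_{5} = 2·v_{4} + v_{7} + v_{9} — sig = [2:1,1,2]
  {5,6}:  v_{5} + v_{6} = v_{2} + v_{3} + 2·v_{7} + 2·v_{9} — sig = [2:1,1,2,2]
  {5,8}:  v_{5} + v_{8} = 2·v_{4} + v_{7} + 2·v_{9} — sig = [2:1,2,2]
  {0,3,8}:  v_{0} + v_{3} + v_{8} = 2·v_{4} + v_{9} — sig = [3:1,2]
  {2,4,5}:  v_{2} + v_{4} + v_{5} = 2·v_{0} + v_{3} — sig = [3:1,2]
  {0,3,7,9}:  v_{0} + v_{3} + v_{7} + v_{9} = v_{5} — sig = [4:1]
  {2,3,7,8}:  v_{2} + v_{3} + v_{7} + v_{8} = v_{4} — sig = [4:1]
  {2,4,7,9}:  v_{2} + v_{4} + v_{7} + v_{9} = v_{0} — sig = [4:1]

Hence PRS(X_Σ) =
    |P|=2: 7 collections, coeffs (), (1), (1,1,1), (1,1,1,1), (1,1,2), (1,1,2,2), (1,2,2)
    |P|=3: 2 collections, coeffs (1,2), (1,2)
    |P|=4: 3 collections, coeffs (1), (1), (1)
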